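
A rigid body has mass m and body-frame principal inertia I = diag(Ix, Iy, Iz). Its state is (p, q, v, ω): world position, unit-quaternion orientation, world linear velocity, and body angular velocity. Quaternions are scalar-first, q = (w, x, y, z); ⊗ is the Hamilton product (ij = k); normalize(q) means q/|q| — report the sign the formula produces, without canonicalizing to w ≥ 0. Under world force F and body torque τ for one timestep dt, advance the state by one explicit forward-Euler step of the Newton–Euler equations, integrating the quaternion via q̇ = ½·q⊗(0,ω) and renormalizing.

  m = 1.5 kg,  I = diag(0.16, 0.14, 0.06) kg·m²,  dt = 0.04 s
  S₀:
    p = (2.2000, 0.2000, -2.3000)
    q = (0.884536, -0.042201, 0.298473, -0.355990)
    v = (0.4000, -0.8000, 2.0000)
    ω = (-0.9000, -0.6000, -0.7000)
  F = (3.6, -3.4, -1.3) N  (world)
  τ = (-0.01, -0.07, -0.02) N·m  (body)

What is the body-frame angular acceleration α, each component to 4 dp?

α = (0.1475, -0.9500, -0.1533)

ω×(Iω) gyroscopic = (-0.0336, 0.0630, -0.0108)
α = I⁻¹(τ − ω×Iω) = (0.1475, -0.9500, -0.1533)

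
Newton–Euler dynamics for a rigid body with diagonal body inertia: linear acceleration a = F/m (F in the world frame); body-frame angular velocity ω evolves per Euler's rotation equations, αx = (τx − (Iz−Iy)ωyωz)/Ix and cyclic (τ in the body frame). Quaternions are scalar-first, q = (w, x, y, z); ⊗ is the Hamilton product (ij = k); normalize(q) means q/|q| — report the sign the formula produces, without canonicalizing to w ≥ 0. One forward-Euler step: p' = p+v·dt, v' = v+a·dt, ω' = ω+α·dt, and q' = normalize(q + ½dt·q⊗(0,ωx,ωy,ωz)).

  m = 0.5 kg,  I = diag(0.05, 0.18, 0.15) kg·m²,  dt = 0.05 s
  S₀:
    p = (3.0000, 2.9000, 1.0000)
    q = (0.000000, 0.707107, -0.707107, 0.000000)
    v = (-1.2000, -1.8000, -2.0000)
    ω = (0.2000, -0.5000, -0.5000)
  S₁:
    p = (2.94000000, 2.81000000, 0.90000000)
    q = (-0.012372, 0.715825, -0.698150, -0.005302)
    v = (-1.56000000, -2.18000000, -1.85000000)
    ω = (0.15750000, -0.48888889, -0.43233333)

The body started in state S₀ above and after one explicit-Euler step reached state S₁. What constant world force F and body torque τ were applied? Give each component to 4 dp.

rate change Δω = (-0.04250000, 0.01111111, 0.06766667)
ω₀×(Iω₀) = (-0.0075, 0.0100, -0.0130)
τ = I·(Δω/dt) + ω₀×(Iω₀) = (-0.0500, 0.0500, 0.1900)
velocity change Δv = (-0.36000000, -0.38000000, 0.15000000)
F = m·Δv/dt = (-3.6000, -3.8000, 1.5000)

F = (-3.6000, -3.8000, 1.5000)
τ = (-0.0500, 0.0500, 0.1900)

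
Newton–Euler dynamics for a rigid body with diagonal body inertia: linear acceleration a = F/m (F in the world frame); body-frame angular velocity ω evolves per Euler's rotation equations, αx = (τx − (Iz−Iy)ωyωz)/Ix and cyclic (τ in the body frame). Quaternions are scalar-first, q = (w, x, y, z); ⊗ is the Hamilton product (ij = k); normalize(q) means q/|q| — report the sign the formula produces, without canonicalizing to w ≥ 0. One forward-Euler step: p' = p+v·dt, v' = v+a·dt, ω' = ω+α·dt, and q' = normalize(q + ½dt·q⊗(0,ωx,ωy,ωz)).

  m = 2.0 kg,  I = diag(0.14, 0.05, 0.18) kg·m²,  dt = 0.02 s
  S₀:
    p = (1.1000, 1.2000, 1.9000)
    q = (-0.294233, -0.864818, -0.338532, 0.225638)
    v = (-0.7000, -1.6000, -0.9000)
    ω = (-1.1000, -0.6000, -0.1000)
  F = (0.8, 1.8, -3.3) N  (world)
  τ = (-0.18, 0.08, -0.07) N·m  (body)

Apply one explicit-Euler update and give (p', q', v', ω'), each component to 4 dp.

p' = (1.0860, 1.1680, 1.8820)
q' = (-0.3055, -0.8598, -0.3401, 0.2274)
v' = (-0.6920, -1.5820, -0.9330)
ω' = (-1.1268, -0.5662, -0.1012)

new position p' = (1.0860, 1.1680, 1.8820)
v + (F/m)dt = (-0.6920, -1.5820, -0.9330)
precession coupling ω×(Iω) = (0.0078, -0.0044, -0.0594)
α = I⁻¹(τ − ω×Iω) = (-1.3414, 1.6880, -0.0589)
ω + α·dt = (-1.1268, -0.5662, -0.1012)
2q̇ = q⊗(0,ω) = (-1.1318552, 0.4928923, -0.1581438, 0.1759289)
q' = normalize(q + ½dt·q⊗(0,ω)) = (-0.3055, -0.8598, -0.3401, 0.2274)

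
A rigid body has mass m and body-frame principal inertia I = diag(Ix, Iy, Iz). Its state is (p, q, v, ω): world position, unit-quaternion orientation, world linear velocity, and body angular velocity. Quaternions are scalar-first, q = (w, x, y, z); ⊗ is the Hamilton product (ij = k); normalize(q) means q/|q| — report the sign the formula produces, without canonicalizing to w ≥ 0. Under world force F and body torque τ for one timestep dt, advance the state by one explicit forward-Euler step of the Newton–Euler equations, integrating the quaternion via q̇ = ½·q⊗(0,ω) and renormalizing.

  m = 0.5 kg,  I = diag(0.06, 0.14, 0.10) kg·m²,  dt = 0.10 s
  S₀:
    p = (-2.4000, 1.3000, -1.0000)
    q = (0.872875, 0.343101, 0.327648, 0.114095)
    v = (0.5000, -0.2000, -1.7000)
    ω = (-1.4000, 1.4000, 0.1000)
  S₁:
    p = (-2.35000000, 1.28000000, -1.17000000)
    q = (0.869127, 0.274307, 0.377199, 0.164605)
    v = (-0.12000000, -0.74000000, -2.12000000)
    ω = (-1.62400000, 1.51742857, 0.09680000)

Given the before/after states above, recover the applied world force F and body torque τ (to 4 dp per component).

rate change Δω = (-0.22400000, 0.11742857, -0.00320000)
precession coupling = (-0.0056, 0.0056, -0.1568)
applied torque τ = (-0.1400, 0.1700, -0.1600)
Δv = v₁−v₀ = (-0.62000000, -0.54000000, -0.42000000)
applied force F = (-3.1000, -2.7000, -2.1000)

F = (-3.1000, -2.7000, -2.1000)
τ = (-0.1400, 0.1700, -0.1600)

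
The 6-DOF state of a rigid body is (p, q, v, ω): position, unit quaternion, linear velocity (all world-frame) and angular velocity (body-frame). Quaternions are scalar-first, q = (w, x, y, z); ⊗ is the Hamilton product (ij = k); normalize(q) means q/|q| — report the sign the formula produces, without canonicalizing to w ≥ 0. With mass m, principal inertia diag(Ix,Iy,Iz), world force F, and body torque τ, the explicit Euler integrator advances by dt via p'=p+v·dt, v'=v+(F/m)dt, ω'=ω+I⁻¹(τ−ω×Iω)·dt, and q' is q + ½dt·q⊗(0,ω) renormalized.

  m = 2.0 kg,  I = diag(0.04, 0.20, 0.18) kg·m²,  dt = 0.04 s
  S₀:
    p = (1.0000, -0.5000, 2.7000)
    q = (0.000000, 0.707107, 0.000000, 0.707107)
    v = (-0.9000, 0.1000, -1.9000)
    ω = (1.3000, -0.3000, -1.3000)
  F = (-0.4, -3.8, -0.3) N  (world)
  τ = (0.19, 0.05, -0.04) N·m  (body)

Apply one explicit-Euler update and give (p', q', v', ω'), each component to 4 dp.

p + v·dt = (0.9640, -0.4960, 2.6240)
new velocity v' = (-0.9080, 0.0240, -1.9060)
ω×(Iω) gyroscopic = (-0.0078, 0.2366, -0.0624)
angular accel α = (4.9450, -0.9330, 0.1244)
ω + α·dt = (1.4978, -0.3373, -1.2950)
2q̇ = q⊗(0,ω) = (0.0000000, 0.2121321, 1.8384782, -0.2121321)
updated quaternion q' = (0.0000, 0.7109, 0.0367, 0.7024)

p' = (0.9640, -0.4960, 2.6240)
q' = (0.0000, 0.7109, 0.0367, 0.7024)
v' = (-0.9080, 0.0240, -1.9060)
ω' = (1.4978, -0.3373, -1.2950)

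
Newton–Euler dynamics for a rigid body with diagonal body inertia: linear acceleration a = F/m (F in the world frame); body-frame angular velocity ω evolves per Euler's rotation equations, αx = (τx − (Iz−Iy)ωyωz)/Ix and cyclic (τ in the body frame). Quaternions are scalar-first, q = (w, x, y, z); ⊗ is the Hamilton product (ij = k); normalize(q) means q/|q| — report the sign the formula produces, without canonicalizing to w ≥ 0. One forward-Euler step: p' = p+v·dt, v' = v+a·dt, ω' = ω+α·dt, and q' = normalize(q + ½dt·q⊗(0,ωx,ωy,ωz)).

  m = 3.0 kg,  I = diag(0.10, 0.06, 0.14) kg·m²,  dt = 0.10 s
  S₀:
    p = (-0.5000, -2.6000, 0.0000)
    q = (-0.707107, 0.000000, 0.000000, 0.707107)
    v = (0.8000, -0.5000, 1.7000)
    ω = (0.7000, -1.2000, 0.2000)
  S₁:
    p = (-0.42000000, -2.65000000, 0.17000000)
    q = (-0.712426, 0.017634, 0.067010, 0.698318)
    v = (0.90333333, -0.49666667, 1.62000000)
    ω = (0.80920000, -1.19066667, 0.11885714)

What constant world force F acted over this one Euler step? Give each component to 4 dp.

F = (3.1000, 0.1000, -2.4000)

v₁ − v₀ = (0.10333333, 0.00333333, -0.08000000)
F = m·Δv/dt = (3.1000, 0.1000, -2.4000)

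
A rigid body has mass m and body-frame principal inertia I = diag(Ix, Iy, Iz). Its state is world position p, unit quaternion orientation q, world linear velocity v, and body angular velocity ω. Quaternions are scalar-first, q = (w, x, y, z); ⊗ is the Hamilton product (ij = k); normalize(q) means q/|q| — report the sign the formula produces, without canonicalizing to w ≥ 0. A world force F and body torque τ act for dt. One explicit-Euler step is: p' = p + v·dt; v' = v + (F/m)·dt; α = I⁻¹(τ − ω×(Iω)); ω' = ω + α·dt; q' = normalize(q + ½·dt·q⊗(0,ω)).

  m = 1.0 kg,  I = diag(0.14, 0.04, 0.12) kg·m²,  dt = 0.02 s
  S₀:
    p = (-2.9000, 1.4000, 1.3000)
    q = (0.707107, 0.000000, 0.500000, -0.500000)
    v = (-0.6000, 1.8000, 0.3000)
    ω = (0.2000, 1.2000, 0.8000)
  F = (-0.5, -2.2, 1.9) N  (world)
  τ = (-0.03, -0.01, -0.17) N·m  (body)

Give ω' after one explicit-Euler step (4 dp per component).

ω' = (0.1847, 1.1934, 0.7757)

angular accel α = (-0.7629, -0.3300, -1.2167)
ω' = ω + α·dt = (0.1847, 1.1934, 0.7757)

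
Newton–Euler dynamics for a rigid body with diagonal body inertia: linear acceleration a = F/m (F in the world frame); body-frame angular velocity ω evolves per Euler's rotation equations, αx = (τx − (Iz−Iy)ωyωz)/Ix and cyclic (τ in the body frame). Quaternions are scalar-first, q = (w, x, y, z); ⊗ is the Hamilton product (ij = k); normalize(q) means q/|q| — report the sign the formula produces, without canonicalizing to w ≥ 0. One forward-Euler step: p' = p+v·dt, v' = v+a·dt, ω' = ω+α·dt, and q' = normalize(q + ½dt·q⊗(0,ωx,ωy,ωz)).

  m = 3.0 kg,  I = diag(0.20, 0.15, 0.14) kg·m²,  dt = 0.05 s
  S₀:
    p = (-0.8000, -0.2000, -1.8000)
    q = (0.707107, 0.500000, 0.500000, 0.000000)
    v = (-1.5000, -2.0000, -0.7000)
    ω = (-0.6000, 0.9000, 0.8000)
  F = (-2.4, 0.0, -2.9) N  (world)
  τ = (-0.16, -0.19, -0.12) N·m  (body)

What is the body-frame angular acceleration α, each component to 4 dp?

α = (-0.7640, -1.0747, -1.0500)

ω×(Iω) gyroscopic = (-0.0072, -0.0288, 0.0270)
angular accel α = (-0.7640, -1.0747, -1.0500)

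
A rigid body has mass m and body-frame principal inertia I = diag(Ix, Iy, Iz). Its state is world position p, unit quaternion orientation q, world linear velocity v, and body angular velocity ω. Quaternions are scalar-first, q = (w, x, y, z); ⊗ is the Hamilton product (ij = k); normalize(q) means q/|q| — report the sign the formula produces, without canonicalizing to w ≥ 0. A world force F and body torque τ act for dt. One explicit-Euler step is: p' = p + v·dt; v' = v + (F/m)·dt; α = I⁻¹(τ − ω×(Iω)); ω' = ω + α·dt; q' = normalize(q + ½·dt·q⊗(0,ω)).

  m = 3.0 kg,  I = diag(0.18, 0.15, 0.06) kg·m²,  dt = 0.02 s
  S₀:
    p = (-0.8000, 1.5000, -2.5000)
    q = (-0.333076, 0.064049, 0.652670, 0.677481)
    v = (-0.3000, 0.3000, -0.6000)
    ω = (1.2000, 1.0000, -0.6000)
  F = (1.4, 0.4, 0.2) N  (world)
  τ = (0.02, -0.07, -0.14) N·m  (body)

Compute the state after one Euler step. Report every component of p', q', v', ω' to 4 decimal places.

p' = p + v·dt = (-0.8060, 1.5060, -2.5120)
new velocity v' = (-0.2907, 0.3027, -0.5987)
α = I⁻¹(τ − ω×Iω) = (-0.1889, 0.1093, -1.7333)
ω' = ω + α·dt = (1.1962, 1.0022, -0.6347)
2q̇ = q⊗(0,ω) = (-0.3230402, -1.4687742, 0.5183306, -0.5193094)
q' = normalize(q + ½dt·q⊗(0,ω)) = (-0.3363, 0.0494, 0.6578, 0.6722)

p' = (-0.8060, 1.5060, -2.5120)
q' = (-0.3363, 0.0494, 0.6578, 0.6722)
v' = (-0.2907, 0.3027, -0.5987)
ω' = (1.1962, 1.0022, -0.6347)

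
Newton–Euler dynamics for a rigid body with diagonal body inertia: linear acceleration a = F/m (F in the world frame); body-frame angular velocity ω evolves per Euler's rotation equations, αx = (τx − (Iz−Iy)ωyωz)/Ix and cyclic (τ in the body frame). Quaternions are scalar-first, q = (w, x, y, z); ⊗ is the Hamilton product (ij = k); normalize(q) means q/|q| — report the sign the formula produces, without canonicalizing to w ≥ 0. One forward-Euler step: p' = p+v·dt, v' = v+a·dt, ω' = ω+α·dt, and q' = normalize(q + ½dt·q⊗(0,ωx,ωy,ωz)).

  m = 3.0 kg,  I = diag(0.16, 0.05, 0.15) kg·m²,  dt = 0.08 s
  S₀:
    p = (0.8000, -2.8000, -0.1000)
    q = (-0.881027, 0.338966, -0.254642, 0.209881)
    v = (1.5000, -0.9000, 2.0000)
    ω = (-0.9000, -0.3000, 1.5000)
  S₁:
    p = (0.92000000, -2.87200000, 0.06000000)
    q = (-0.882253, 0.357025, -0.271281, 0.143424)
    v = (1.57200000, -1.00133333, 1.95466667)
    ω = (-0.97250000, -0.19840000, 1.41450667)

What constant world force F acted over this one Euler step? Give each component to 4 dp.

velocity change Δv = (0.07200000, -0.10133333, -0.04533333)
applied force F = (2.7000, -3.8000, -1.7000)

F = (2.7000, -3.8000, -1.7000)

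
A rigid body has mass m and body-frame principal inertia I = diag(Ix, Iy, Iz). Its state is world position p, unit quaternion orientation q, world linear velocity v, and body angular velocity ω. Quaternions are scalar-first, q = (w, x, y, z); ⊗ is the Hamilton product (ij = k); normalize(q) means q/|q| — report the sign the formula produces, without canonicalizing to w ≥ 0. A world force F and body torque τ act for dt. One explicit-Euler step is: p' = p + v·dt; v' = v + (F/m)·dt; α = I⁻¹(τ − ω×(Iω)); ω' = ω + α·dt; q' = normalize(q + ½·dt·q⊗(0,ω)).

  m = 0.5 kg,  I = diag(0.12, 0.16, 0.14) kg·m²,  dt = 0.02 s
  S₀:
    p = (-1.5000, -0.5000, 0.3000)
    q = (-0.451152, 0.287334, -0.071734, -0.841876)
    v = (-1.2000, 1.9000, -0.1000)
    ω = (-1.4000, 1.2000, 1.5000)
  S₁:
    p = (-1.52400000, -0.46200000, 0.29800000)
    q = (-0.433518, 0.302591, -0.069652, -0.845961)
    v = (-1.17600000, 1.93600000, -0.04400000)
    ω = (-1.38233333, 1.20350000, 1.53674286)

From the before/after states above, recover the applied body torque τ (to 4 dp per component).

τ = (0.0700, 0.0700, 0.1900)

ω₁ − ω₀ = (0.01766667, 0.00350000, 0.03674286)
I·α + gyro = (0.0700, 0.0700, 0.1900)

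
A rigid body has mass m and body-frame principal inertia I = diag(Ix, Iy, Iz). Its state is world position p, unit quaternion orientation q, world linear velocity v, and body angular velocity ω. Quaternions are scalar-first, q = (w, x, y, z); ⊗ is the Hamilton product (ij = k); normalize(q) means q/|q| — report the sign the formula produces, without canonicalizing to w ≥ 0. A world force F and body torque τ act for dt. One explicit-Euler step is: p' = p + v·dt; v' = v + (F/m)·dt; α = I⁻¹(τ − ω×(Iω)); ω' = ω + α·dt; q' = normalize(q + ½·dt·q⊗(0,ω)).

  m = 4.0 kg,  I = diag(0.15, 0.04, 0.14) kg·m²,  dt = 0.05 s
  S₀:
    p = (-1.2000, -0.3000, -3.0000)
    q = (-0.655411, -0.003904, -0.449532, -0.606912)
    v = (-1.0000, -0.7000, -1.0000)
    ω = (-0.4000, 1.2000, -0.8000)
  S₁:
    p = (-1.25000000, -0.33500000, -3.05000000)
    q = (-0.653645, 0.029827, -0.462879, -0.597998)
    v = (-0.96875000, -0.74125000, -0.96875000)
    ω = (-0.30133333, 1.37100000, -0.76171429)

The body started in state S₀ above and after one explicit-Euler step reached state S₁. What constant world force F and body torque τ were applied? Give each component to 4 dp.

v₁ − v₀ = (0.03125000, -0.04125000, 0.03125000)
F = m·Δv/dt = (2.5000, -3.3000, 2.5000)
Δω = ω₁−ω₀ = (0.09866667, 0.17100000, 0.03828571)
gyro term ω₀×Iω₀ = (-0.0960, 0.0032, 0.0528)
τ = I·(Δω/dt) + ω₀×(Iω₀) = (0.2000, 0.1400, 0.1600)

F = (2.5000, -3.3000, 2.5000)
τ = (0.2000, 0.1400, 0.1600)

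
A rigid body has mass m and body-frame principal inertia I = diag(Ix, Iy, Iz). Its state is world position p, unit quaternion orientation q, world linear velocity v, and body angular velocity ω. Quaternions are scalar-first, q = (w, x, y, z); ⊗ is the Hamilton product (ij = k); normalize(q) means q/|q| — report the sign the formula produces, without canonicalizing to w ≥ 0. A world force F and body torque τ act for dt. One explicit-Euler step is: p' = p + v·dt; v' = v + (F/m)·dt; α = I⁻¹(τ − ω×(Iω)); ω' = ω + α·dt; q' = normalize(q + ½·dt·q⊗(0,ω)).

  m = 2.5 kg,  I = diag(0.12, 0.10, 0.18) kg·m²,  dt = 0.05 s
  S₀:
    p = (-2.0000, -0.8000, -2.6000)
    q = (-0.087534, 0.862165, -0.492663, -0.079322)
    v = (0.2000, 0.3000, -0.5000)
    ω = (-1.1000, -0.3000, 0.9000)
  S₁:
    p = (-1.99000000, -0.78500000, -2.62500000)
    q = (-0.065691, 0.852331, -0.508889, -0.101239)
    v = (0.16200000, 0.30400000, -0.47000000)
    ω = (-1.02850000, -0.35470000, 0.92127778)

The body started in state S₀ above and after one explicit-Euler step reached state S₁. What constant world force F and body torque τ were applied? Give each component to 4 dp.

F = (-1.9000, 0.2000, 1.5000)
τ = (0.1500, -0.0500, 0.0700)

ω₁ − ω₀ = (0.07150000, -0.05470000, 0.02127778)
applied torque τ = (0.1500, -0.0500, 0.0700)
Δv = v₁−v₀ = (-0.03800000, 0.00400000, 0.03000000)
applied force F = (-1.9000, 0.2000, 1.5000)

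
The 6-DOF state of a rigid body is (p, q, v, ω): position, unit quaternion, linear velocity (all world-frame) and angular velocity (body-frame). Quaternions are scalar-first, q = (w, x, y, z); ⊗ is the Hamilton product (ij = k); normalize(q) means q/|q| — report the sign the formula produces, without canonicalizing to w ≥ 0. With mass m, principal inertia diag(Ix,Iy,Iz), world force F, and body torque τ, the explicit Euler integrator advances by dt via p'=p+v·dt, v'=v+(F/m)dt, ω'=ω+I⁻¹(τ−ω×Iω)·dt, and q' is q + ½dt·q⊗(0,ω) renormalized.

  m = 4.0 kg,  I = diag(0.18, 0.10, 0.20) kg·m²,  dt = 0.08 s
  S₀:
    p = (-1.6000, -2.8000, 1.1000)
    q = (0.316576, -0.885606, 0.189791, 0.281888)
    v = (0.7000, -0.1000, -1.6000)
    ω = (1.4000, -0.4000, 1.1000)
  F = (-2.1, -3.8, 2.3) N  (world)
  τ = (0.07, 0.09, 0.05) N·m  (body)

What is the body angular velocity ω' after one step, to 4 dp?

precession coupling ω×(Iω) = (-0.0440, -0.0308, 0.0448)
α = I⁻¹(τ − ω×Iω) = (0.6333, 1.2080, 0.0260)
ω + α·dt = (1.4507, -0.3034, 1.1021)

ω' = (1.4507, -0.3034, 1.1021)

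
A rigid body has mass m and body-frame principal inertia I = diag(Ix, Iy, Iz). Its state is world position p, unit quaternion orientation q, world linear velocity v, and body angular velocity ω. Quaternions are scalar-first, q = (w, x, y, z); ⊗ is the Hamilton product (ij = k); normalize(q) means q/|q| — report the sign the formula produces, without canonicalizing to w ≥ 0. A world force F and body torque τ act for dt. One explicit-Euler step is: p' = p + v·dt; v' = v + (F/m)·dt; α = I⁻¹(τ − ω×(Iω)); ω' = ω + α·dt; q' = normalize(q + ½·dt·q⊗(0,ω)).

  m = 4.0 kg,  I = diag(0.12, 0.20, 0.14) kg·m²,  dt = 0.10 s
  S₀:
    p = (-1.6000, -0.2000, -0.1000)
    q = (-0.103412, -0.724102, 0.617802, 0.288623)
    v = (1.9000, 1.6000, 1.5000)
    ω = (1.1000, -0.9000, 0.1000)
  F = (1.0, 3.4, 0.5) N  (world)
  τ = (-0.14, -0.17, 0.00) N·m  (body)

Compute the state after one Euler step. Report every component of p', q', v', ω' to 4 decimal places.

gyro term ω×Iω = (0.0054, -0.0022, -0.0792)
(τ − ω×Iω)/I = (-1.2117, -0.8390, 0.5657)
ω + α·dt = (0.9788, -0.9839, 0.1566)
Hamilton product q⊗(0,ω) = (1.3236717, 0.2077877, 0.4829663, -0.0382316)
q' = normalize(q + ½dt·q⊗(0,ω)) = (-0.0371, -0.7119, 0.6403, 0.2860)
p' = p + v·dt = (-1.4100, -0.0400, 0.0500)
new velocity v' = (1.9250, 1.6850, 1.5125)

p' = (-1.4100, -0.0400, 0.0500)
q' = (-0.0371, -0.7119, 0.6403, 0.2860)
v' = (1.9250, 1.6850, 1.5125)
ω' = (0.9788, -0.9839, 0.1566)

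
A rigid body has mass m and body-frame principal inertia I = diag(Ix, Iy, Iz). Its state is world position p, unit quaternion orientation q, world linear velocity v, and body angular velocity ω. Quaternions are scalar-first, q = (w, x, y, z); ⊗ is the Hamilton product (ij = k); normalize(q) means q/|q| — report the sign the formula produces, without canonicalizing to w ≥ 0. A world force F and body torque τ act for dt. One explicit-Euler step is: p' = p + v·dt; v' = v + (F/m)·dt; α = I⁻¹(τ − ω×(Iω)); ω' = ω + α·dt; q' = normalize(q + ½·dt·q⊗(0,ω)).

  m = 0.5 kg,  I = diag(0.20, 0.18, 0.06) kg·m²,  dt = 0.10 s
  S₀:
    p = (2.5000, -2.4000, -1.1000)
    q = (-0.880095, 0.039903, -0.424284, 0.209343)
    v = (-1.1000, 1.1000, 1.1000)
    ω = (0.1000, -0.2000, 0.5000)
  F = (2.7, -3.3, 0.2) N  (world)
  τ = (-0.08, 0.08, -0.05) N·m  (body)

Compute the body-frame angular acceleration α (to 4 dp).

α = (-0.4600, 0.4056, -0.8400)

precession coupling ω×(Iω) = (0.0120, 0.0070, 0.0004)
(τ − ω×Iω)/I = (-0.4600, 0.4056, -0.8400)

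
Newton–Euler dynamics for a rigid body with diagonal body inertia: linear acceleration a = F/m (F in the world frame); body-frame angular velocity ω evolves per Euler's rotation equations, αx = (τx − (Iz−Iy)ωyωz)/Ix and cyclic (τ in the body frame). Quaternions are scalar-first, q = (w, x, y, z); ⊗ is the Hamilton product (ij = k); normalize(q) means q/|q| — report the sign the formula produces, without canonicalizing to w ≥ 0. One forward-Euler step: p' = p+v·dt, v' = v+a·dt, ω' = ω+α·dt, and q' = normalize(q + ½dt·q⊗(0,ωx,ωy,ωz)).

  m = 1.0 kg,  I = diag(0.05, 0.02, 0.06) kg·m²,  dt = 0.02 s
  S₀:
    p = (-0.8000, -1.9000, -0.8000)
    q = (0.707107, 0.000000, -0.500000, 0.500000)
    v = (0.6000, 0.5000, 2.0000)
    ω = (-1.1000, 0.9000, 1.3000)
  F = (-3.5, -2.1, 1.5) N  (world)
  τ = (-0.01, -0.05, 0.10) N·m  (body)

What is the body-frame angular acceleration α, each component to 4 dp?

precession coupling ω×(Iω) = (0.0468, 0.0143, 0.0297)
(τ − ω×Iω)/I = (-1.1360, -3.2150, 1.1717)

α = (-1.1360, -3.2150, 1.1717)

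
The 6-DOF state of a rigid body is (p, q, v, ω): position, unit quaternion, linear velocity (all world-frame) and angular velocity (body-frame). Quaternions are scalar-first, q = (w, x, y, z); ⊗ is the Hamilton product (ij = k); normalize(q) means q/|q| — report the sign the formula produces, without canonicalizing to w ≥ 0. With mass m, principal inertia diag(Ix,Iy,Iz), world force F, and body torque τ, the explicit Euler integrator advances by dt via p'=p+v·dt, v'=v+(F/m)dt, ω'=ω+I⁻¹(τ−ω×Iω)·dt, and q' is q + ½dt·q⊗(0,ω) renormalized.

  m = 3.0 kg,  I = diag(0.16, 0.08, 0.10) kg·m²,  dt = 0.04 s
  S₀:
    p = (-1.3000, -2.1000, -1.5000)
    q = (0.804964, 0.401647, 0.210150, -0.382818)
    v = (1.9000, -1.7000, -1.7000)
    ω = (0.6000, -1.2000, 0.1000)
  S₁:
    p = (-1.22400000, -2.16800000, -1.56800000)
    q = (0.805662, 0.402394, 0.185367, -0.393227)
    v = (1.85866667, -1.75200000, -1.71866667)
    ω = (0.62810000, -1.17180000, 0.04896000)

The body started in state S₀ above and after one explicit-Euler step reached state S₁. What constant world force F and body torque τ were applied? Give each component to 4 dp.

Δω = ω₁−ω₀ = (0.02810000, 0.02820000, -0.05104000)
applied torque τ = (0.1100, 0.0600, -0.0700)
Δv = v₁−v₀ = (-0.04133333, -0.05200000, -0.01866667)
applied force F = (-3.1000, -3.9000, -1.4000)

F = (-3.1000, -3.9000, -1.4000)
τ = (0.1100, 0.0600, -0.0700)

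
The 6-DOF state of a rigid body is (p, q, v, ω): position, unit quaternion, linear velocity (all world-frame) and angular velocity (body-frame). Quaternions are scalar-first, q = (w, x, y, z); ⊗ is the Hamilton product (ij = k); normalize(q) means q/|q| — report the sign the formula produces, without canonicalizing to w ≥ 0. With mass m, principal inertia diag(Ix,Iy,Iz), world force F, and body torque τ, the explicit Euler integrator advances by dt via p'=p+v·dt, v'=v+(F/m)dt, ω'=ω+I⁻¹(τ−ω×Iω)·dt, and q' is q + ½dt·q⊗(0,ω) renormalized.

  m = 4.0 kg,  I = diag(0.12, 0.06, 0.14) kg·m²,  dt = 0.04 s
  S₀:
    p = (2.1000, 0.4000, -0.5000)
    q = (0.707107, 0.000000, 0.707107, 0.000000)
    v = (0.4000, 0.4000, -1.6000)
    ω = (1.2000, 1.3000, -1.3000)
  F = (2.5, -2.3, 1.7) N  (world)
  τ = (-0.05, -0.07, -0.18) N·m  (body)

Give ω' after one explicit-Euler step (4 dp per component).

ω' = (1.2284, 1.2325, -1.3247)

α = I⁻¹(τ − ω×Iω) = (0.7100, -1.6867, -0.6171)
new body rate ω' = (1.2284, 1.2325, -1.3247)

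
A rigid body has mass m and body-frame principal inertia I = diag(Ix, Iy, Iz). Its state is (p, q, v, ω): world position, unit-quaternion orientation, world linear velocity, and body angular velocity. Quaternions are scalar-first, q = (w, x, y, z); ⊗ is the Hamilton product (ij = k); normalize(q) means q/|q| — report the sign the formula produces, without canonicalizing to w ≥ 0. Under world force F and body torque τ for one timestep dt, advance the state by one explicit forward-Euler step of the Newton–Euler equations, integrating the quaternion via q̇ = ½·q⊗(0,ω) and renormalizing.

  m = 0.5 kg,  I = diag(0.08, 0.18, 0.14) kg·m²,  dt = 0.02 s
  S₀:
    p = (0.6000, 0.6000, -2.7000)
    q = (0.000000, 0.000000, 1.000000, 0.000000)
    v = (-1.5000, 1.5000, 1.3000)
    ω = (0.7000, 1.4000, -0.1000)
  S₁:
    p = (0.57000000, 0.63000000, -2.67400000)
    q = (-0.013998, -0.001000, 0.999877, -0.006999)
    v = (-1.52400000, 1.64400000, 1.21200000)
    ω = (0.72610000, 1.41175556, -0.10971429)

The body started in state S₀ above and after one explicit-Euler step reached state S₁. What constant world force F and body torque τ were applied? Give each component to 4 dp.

Δv = v₁−v₀ = (-0.02400000, 0.14400000, -0.08800000)
F = m·Δv/dt = (-0.6000, 3.6000, -2.2000)
rate change Δω = (0.02610000, 0.01175556, -0.00971429)
gyro term ω₀×Iω₀ = (0.0056, 0.0042, 0.0980)
τ = I·(Δω/dt) + ω₀×(Iω₀) = (0.1100, 0.1100, 0.0300)

F = (-0.6000, 3.6000, -2.2000)
τ = (0.1100, 0.1100, 0.0300)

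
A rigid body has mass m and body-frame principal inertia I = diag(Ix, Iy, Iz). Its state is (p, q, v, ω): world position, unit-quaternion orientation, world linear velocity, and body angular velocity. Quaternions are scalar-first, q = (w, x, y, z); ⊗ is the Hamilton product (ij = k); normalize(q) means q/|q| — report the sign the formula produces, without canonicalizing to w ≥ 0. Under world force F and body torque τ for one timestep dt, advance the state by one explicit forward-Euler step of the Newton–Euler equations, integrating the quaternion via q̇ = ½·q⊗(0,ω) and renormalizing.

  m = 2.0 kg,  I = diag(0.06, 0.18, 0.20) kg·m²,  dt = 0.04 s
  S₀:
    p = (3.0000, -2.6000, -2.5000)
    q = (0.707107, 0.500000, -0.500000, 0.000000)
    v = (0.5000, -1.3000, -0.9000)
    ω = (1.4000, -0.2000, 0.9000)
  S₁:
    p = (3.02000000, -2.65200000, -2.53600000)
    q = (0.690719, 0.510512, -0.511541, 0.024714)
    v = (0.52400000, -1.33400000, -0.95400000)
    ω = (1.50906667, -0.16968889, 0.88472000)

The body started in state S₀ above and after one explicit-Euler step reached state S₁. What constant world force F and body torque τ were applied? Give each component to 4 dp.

v₁ − v₀ = (0.02400000, -0.03400000, -0.05400000)
m·(v₁−v₀)/dt = (1.2000, -1.7000, -2.7000)
ω₁ − ω₀ = (0.10906667, 0.03031111, -0.01528000)
gyro term ω₀×Iω₀ = (-0.0036, -0.1764, -0.0336)
τ = I·(Δω/dt) + ω₀×(Iω₀) = (0.1600, -0.0400, -0.1100)

F = (1.2000, -1.7000, -2.7000)
τ = (0.1600, -0.0400, -0.1100)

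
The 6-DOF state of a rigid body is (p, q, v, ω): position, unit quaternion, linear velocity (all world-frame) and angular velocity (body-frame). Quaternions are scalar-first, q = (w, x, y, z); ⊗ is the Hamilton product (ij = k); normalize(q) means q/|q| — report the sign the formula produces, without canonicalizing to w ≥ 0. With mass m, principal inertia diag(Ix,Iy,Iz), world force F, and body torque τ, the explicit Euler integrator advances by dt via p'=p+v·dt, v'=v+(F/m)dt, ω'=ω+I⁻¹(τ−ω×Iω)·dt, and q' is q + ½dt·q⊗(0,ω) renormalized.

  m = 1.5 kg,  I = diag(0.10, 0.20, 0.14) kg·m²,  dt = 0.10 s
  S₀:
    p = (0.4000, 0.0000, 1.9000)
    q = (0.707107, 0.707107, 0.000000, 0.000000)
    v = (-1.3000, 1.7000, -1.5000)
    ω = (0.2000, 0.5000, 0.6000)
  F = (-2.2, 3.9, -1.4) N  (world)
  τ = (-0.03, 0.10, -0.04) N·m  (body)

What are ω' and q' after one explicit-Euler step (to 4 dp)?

ω' = (0.1880, 0.5524, 0.5643)
q' = (0.6995, 0.7136, -0.0035, 0.0389)

gyro term ω×Iω = (-0.0180, -0.0048, 0.0100)
α = I⁻¹(τ − ω×Iω) = (-0.1200, 0.5240, -0.3571)
ω' = ω + α·dt = (0.1880, 0.5524, 0.5643)
2q̇ = q⊗(0,ω) = (-0.1414214, 0.1414214, -0.0707107, 0.7778177)
q' = normalize(q + ½dt·q⊗(0,ω)) = (0.6995, 0.7136, -0.0035, 0.0389)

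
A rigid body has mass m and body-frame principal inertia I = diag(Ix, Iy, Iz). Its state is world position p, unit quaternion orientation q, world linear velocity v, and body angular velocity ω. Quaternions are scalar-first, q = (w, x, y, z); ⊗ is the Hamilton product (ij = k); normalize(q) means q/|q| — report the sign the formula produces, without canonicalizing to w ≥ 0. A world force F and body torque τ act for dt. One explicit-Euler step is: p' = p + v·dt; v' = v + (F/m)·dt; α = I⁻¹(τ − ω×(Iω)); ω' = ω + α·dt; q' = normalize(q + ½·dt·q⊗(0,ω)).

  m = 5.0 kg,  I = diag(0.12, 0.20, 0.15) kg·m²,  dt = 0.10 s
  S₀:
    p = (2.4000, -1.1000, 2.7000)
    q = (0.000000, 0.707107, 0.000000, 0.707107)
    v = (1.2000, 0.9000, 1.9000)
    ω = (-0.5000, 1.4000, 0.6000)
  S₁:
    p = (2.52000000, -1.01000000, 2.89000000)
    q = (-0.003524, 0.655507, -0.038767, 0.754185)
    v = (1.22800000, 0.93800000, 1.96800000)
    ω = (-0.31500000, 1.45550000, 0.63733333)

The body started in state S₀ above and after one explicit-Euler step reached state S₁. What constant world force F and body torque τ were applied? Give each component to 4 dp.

ω₁ − ω₀ = (0.18500000, 0.05550000, 0.03733333)
τ = I·(Δω/dt) + ω₀×(Iω₀) = (0.1800, 0.1200, 0.0000)
v₁ − v₀ = (0.02800000, 0.03800000, 0.06800000)
F = m·Δv/dt = (1.4000, 1.9000, 3.4000)

F = (1.4000, 1.9000, 3.4000)
τ = (0.1800, 0.1200, 0.0000)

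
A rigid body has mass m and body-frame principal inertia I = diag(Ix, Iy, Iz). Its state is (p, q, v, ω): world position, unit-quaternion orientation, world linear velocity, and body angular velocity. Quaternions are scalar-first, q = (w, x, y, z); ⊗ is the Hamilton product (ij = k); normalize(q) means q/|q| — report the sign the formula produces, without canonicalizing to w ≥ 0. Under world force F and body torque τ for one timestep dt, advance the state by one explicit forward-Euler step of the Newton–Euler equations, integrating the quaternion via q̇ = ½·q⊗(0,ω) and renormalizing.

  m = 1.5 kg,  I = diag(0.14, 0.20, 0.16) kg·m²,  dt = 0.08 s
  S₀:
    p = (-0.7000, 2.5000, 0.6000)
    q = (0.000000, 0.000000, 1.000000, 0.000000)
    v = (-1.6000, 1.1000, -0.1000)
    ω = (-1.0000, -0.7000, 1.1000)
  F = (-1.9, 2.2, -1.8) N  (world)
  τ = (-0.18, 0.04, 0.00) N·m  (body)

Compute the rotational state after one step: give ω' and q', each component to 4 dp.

precession coupling ω×(Iω) = (0.0308, 0.0220, 0.0420)
α = I⁻¹(τ − ω×Iω) = (-1.5057, 0.0900, -0.2625)
ω' = ω + α·dt = (-1.1205, -0.6928, 1.0790)
q⊗(0,ω) = (0.7000000, 1.1000000, 0.0000000, 1.0000000)
q + ½dt·q⊗(0,ω), renormalized = (0.0279, 0.0439, 0.9978, 0.0399)

ω' = (-1.1205, -0.6928, 1.0790)
q' = (0.0279, 0.0439, 0.9978, 0.0399)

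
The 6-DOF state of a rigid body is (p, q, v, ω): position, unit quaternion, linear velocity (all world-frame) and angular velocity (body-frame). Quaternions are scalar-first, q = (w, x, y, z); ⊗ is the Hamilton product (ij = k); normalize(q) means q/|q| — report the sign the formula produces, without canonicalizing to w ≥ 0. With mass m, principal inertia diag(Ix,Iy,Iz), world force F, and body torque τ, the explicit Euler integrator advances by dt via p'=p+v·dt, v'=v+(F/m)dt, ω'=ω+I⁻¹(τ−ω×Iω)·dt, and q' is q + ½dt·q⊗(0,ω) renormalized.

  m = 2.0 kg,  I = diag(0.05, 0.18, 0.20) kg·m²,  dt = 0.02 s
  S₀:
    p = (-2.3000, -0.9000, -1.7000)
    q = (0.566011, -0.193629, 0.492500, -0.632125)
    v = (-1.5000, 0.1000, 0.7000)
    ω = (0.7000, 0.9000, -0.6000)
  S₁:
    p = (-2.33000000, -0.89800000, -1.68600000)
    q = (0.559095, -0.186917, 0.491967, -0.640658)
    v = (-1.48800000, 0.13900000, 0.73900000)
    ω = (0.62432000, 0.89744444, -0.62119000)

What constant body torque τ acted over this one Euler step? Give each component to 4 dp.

τ = (-0.2000, 0.0400, -0.1300)

rate change Δω = (-0.07568000, -0.00255556, -0.02119000)
τ = I·(Δω/dt) + ω₀×(Iω₀) = (-0.2000, 0.0400, -0.1300)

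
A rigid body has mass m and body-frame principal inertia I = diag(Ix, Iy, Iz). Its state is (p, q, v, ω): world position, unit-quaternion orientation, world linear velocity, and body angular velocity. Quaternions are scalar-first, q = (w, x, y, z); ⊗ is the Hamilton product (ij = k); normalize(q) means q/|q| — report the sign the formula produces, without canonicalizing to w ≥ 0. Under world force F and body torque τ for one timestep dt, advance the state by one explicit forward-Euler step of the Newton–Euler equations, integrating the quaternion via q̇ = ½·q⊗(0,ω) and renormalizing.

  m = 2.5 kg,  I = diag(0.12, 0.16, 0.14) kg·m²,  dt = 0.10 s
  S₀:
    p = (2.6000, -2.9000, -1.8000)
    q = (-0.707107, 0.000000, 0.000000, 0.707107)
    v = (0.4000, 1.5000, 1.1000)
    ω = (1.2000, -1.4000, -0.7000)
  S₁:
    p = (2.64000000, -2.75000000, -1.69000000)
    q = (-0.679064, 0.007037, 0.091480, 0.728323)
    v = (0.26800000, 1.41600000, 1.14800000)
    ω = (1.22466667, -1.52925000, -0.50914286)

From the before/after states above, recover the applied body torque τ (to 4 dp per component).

rate change Δω = (0.02466667, -0.12925000, 0.19085714)
precession coupling = (-0.0196, 0.0168, -0.0672)
I·α + gyro = (0.0100, -0.1900, 0.2000)

τ = (0.0100, -0.1900, 0.2000)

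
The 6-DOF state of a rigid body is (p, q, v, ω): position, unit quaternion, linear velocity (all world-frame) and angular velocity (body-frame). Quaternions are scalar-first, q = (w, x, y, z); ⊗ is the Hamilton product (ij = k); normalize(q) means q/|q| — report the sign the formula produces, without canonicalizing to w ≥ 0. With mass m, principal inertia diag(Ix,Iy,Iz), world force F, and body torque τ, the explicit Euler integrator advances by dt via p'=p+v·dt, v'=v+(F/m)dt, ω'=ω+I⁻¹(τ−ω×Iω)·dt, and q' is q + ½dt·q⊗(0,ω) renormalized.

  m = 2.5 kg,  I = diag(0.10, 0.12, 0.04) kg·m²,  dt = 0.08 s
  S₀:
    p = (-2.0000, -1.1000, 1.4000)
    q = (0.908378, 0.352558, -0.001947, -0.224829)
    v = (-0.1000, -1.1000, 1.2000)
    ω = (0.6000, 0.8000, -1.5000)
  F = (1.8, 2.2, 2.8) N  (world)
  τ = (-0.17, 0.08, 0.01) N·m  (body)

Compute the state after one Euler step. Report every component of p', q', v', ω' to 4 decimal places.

p' = (-2.0080, -1.1880, 1.4960)
q' = (0.8842, 0.3807, 0.0428, -0.2673)
v' = (-0.0424, -1.0296, 1.2896)
ω' = (0.3872, 0.8893, -1.4992)

a = (0.7200, 0.8800, 1.1200)
p + v·dt = (-2.0080, -1.1880, 1.4960)
v + (F/m)dt = (-0.0424, -1.0296, 1.2896)
(τ − ω×Iω)/I = (-2.6600, 1.1167, 0.0100)
ω' = ω + α·dt = (0.3872, 0.8893, -1.4992)
2q̇ = q⊗(0,ω) = (-0.5472207, 0.7278105, 1.1206420, -1.0793524)
q' = normalize(q + ½dt·q⊗(0,ω)) = (0.8842, 0.3807, 0.0428, -0.2673)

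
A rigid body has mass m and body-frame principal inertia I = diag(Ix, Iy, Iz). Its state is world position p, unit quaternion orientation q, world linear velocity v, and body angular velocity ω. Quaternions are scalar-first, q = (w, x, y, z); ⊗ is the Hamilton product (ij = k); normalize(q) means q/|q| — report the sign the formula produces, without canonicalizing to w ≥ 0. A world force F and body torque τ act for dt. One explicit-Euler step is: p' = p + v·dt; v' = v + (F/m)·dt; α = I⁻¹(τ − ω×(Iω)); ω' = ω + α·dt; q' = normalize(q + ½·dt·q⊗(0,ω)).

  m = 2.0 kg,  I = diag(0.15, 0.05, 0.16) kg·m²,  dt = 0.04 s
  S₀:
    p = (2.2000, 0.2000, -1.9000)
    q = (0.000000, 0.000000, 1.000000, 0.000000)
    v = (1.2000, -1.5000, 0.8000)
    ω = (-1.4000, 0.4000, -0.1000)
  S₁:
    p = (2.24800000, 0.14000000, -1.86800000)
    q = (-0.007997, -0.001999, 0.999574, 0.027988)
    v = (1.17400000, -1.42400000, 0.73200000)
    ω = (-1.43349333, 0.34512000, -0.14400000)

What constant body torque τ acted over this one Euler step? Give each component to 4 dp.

τ = (-0.1300, -0.0700, -0.1200)

ω₁ − ω₀ = (-0.03349333, -0.05488000, -0.04400000)
ω₀×(Iω₀) = (-0.0044, -0.0014, 0.0560)
τ = I·(Δω/dt) + ω₀×(Iω₀) = (-0.1300, -0.0700, -0.1200)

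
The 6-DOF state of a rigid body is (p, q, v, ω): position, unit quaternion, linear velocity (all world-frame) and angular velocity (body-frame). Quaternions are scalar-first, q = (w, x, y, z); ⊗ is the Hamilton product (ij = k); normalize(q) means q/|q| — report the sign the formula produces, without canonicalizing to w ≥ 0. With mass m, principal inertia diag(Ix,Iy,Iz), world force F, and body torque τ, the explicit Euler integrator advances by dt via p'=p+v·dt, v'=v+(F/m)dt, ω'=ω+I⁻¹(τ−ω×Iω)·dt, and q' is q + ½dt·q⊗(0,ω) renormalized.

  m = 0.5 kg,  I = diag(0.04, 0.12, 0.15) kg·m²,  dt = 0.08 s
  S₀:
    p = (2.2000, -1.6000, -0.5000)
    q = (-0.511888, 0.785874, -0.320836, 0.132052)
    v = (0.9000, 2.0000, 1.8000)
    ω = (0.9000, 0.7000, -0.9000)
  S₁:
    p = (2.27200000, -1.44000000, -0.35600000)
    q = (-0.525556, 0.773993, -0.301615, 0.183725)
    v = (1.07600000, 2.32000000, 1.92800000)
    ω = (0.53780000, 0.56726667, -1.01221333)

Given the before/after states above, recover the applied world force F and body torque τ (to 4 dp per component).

F = (1.1000, 2.0000, 0.8000)
τ = (-0.2000, -0.1100, -0.1600)

v₁ − v₀ = (0.17600000, 0.32000000, 0.12800000)
m·(v₁−v₀)/dt = (1.1000, 2.0000, 0.8000)
Δω = ω₁−ω₀ = (-0.36220000, -0.13273333, -0.11221333)
τ = I·(Δω/dt) + ω₀×(Iω₀) = (-0.2000, -0.1100, -0.1600)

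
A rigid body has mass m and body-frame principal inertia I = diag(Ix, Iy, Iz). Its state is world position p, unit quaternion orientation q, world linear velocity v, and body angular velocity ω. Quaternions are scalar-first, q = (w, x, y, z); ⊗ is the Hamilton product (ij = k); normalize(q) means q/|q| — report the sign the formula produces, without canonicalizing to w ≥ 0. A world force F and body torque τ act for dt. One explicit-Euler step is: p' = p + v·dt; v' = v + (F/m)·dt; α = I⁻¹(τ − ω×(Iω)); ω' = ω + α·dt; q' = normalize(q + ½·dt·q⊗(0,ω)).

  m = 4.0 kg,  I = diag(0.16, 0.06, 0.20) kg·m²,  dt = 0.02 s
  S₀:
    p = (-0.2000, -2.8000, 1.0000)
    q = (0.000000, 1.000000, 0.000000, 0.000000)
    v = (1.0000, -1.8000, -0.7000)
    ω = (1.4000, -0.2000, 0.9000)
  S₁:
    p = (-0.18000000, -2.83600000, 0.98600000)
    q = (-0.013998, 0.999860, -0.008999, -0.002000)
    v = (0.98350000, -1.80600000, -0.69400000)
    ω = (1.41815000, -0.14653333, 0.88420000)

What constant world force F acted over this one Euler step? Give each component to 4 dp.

F = (-3.3000, -1.2000, 1.2000)

v₁ − v₀ = (-0.01650000, -0.00600000, 0.00600000)
applied force F = (-3.3000, -1.2000, 1.2000)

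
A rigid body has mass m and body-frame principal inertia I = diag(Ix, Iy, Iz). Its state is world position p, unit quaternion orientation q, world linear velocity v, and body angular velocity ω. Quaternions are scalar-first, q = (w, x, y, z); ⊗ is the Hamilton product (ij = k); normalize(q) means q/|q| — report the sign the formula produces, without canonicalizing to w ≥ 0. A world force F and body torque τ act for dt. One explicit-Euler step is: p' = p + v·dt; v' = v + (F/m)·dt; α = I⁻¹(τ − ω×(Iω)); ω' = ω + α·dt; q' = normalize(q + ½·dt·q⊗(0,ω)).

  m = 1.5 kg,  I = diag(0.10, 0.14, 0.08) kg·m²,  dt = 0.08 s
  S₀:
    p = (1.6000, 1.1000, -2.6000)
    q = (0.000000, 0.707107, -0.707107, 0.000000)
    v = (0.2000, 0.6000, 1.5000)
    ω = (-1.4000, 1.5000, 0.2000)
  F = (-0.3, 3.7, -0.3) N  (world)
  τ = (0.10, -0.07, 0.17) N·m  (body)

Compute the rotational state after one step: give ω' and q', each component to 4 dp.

angular accel α = (1.1800, -0.4600, 3.1750)
ω + α·dt = (-1.3056, 1.4632, 0.4540)
Hamilton product q⊗(0,ω) = (2.0506103, -0.1414214, -0.1414214, 0.0707107)
q + ½dt·q⊗(0,ω), renormalized = (0.0817, 0.6991, -0.7104, 0.0028)

ω' = (-1.3056, 1.4632, 0.4540)
q' = (0.0817, 0.6991, -0.7104, 0.0028)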